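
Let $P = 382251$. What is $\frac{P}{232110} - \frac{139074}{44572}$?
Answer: $- \frac{635115607}{431066955} \approx -1.4734$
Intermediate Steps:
$\frac{P}{232110} - \frac{139074}{44572} = \frac{382251}{232110} - \frac{139074}{44572} = 382251 \cdot \frac{1}{232110} - \frac{69537}{22286} = \frac{127417}{77370} - \frac{69537}{22286} = - \frac{635115607}{431066955}$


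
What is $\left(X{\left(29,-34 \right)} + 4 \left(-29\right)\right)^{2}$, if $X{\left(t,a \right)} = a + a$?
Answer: $33856$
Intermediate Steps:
$X{\left(t,a \right)} = 2 a$
$\left(X{\left(29,-34 \right)} + 4 \left(-29\right)\right)^{2} = \left(2 \left(-34\right) + 4 \left(-29\right)\right)^{2} = \left(-68 - 116\right)^{2} = \left(-184\right)^{2} = 33856$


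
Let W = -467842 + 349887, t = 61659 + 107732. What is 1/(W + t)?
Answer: 1/51436 ≈ 1.9442e-5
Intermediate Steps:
t = 169391
W = -117955
1/(W + t) = 1/(-117955 + 169391) = 1/51436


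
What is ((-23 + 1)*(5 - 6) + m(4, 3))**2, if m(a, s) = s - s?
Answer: 484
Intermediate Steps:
m(a, s) = 0
((-23 + 1)*(5 - 6) + m(4, 3))**2 = ((-23 + 1)*(5 - 6) + 0)**2 = (-22*(-1) + 0)**2 = (22 + 0)**2 = 22**2 = 484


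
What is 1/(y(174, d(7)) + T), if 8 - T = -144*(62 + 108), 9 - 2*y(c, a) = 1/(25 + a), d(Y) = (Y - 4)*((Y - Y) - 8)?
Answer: 1/24492 ≈ 4.0830e-5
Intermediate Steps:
d(Y) = 32 - 8*Y (d(Y) = (-4 + Y)*(0 - 8) = (-4 + Y)*(-8) = 32 - 8*Y)
y(c, a) = 9/2 - 1/(2*(25 + a))
T = 24488 (T = 8 - (-144)*(62 + 108) = 8 - (-144)*170 = 8 - 1*(-24480) = 8 + 24480 = 24488)
1/(y(174, d(7)) + T) = 1/((224 + 9*(32 - 8*7))/(2*(25 + (32 - 8*7))) + 24488) = 1/((224 + 9*(32 - 56))/(2*(25 + (32 - 56))) + 24488) = 1/((224 + 9*(-24))/(2*(25 - 24)) + 24488) = 1/((½)*(224 - 216)/1 + 24488) = 1/((½)*1*8 + 24488) = 1/(4 + 24488) = 1/24492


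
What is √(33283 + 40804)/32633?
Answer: √74087/32633 ≈ 0.0083409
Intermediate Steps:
√(33283 + 40804)/32633 = √74087*(1/32633) = √74087/32633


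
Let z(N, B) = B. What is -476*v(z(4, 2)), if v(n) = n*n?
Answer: -1904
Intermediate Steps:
v(n) = n²
-476*v(z(4, 2)) = -476*2² = -476*4 = -1904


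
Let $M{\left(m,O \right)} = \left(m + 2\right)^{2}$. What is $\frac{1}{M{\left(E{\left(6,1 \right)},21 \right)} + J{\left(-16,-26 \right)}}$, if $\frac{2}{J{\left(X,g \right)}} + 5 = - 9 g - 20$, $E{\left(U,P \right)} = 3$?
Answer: $\frac{209}{5227} \approx 0.039985$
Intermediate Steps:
$M{\left(m,O \right)} = \left(2 + m\right)^{2}$
$J{\left(X,g \right)} = \frac{2}{-25 - 9 g}$ ($J{\left(X,g \right)} = \frac{2}{-5 - \left(20 + 9 g\right)} = \frac{2}{-25 - 9 g}$)
$\frac{1}{M{\left(E{\left(6,1 \right)},21 \right)} + J{\left(-16,-26 \right)}} = \frac{1}{\left(2 + 3\right)^{2} - \frac{2}{25 + 9 \left(-26\right)}} = \frac{1}{5^{2} - \frac{2}{25 - 234}} = \frac{1}{25 - \frac{2}{-209}} = \frac{1}{25 - - \frac{2}{209}} = \frac{1}{25 + \frac{2}{209}} = \frac{1}{\frac{5227}{209}} = \frac{209}{5227}$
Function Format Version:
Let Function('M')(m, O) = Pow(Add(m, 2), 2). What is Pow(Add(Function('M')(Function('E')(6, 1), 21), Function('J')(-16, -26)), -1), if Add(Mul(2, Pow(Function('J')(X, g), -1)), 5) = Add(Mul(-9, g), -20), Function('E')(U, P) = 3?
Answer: Rational(209, 5227) ≈ 0.039985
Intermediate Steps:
Function('M')(m, O) = Pow(Add(2, m), 2)
Function('J')(X, g) = Mul(2, Pow(Add(-25, Mul(-9, g)), -1)) (Function('J')(X, g) = Mul(2, Pow(Add(-5, Add(Mul(-9, g), -20)), -1)) = Mul(2, Pow(Add(-5, Add(-20, Mul(-9, g))), -1)) = Mul(2, Pow(Add(-25, Mul(-9, g)), -1)))
Pow(Add(Function('M')(Function('E')(6, 1), 21), Function('J')(-16, -26)), -1) = Pow(Add(Pow(Add(2, 3), 2), Mul(-2, Pow(Add(25, Mul(9, -26)), -1))), -1) = Pow(Add(Pow(5, 2), Mul(-2, Pow(Add(25, -234), -1))), -1) = Pow(Add(25, Mul(-2, Pow(-209, -1))), -1) = Pow(Add(25, Mul(-2, Rational(-1, 209))), -1) = Pow(Add(25, Rational(2, 209)), -1) = Pow(Rational(5227, 209), -1) = Rational(209, 5227)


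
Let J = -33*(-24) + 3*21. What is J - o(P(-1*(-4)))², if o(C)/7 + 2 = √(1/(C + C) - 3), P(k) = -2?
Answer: 3273/4 + 98*I*√13 ≈ 818.25 + 353.34*I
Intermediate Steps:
o(C) = -14 + 7*√(-3 + 1/(2*C)) (o(C) = -14 + 7*√(1/(C + C) - 3) = -14 + 7*√(1/(2*C) - 3) = -14 + 7*√(-3 + 1/(2*C)))
J = 855 (J = 792 + 63 = 855)
J - o(P(-1*(-4)))² = 855 - (-14 + 7*√(-12 + 2/(-2))/2)² = 855 - (-14 + 7*√(-12 + 2*(-½))/2)² = 855 - (-14 + 7*√(-12 - 1)/2)² = 855 - (-14 + 7*√(-13)/2)² = 855 - (-14 + 7*(I*√13)/2)² = 855 - (-14 + 7*I*√13/2)²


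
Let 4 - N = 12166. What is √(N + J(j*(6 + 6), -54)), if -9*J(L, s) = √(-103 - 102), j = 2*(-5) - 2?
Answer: √(-109458 - I*√205)/3 ≈ 0.0072128 - 110.28*I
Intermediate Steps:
j = -12 (j = -10 - 2 = -12)
N = -12162 (N = 4 - 1*12166 = 4 - 12166 = -12162)
J(L, s) = -I*√205/9 (J(L, s) = -√(-103 - 102)/9 = -I*√205/9)
√(N + J(j*(6 + 6), -54)) = √(-12162 - I*√205/9)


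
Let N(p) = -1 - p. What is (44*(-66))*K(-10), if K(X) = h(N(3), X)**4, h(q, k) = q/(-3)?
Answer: -247808/27 ≈ -9178.1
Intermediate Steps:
h(q, k) = -q/3 (h(q, k) = q*(-1/3) = -q/3)
K(X) = 256/81 (K(X) = (-(-1 - 1*3)/3)**4 = (-(-1 - 3)/3)**4 = (-1/3*(-4))**4 = (4/3)**4 = 256/81)
(44*(-66))*K(-10) = (44*(-66))*(256/81) = -2904*256/81 = -247808/27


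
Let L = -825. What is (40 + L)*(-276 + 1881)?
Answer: -1259925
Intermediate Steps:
(40 + L)*(-276 + 1881) = (40 - 825)*(-276 + 1881) = -785*1605 = -1259925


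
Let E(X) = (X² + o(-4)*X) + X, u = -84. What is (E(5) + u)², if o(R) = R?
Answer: 5476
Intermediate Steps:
E(X) = X² - 3*X (E(X) = (X² - 4*X) + X = X² - 3*X)
(E(5) + u)² = (5*(-3 + 5) - 84)² = (5*2 - 84)² = (10 - 84)² = (-74)² = 5476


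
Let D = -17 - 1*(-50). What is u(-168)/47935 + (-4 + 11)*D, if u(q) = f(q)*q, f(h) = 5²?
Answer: 2213757/9587 ≈ 230.91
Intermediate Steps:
D = 33 (D = -17 + 50 = 33)
f(h) = 25
u(q) = 25*q
u(-168)/47935 + (-4 + 11)*D = (25*(-168))/47935 + (-4 + 11)*33 = -4200*1/47935 + 7*33 = -840/9587 + 231 = 2213757/9587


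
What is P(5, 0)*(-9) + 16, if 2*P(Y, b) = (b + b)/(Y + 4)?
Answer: 16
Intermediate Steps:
P(Y, b) = b/(4 + Y) (P(Y, b) = ((b + b)/(Y + 4))/2 = ((2*b)/(4 + Y))/2 = (2*b/(4 + Y))/2 = b/(4 + Y))
P(5, 0)*(-9) + 16 = (0/(4 + 5))*(-9) + 16 = (0/9)*(-9) + 16 = (0*(⅑))*(-9) + 16 = 0*(-9) + 16 = 0 + 16 = 16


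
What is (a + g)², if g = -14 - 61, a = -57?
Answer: 17424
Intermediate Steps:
g = -75
(a + g)² = (-57 - 75)² = (-132)² = 17424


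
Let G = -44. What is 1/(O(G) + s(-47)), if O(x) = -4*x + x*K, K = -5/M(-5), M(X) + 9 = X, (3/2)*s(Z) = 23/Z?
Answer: 987/157880 ≈ 0.0062516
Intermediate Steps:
s(Z) = 46/(3*Z) (s(Z) = 2*(23/Z)/3 = 46/(3*Z))
M(X) = -9 + X
K = 5/14 (K = -5/(-9 - 5) = -5/(-14) = -5*(-1/14) = 5/14 ≈ 0.35714)
O(x) = -51*x/14 (O(x) = -4*x + x*(5/14) = -4*x + 5*x/14 = -51*x/14)
1/(O(G) + s(-47)) = 1/(-51/14*(-44) + (46/3)/(-47)) = 1/(1122/7 + (46/3)*(-1/47)) = 1/(1122/7 - 46/141) = 1/(157880/987) = 987/157880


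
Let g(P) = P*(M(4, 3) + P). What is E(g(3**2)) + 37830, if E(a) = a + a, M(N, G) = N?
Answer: 38064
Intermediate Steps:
g(P) = P*(4 + P)
E(a) = 2*a
E(g(3**2)) + 37830 = 2*(3**2*(4 + 3**2)) + 37830 = 2*(9*(4 + 9)) + 37830 = 2*(9*13) + 37830 = 2*117 + 37830 = 234 + 37830 = 38064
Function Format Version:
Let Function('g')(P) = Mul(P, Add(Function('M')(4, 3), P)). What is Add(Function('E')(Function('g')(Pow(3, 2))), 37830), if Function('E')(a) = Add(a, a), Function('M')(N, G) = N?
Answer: 38064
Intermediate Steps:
Function('g')(P) = Mul(P, Add(4, P))
Function('E')(a) = Mul(2, a)
Add(Function('E')(Function('g')(Pow(3, 2))), 37830) = Add(Mul(2, Mul(Pow(3, 2), Add(4, Pow(3, 2)))), 37830) = Add(Mul(2, Mul(9, Add(4, 9))), 37830) = Add(Mul(2, Mul(9, 13)), 37830) = Add(Mul(2, 117), 37830) = Add(234, 37830) = 38064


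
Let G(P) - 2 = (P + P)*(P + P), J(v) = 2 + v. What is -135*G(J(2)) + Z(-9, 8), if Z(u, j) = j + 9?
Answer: -8893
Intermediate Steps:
G(P) = 2 + 4*P² (G(P) = 2 + (P + P)*(P + P) = 2 + (2*P)*(2*P) = 2 + 4*P²)
Z(u, j) = 9 + j
-135*G(J(2)) + Z(-9, 8) = -135*(2 + 4*(2 + 2)²) + (9 + 8) = -135*(2 + 4*4²) + 17 = -135*(2 + 4*16) + 17 = -135*(2 + 64) + 17 = -135*66 + 17 = -8910 + 17 = -8893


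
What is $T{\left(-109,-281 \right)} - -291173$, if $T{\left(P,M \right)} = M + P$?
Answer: $290783$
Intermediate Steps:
$T{\left(-109,-281 \right)} - -291173 = \left(-281 - 109\right) - -291173 = -390 + 291173 = 290783$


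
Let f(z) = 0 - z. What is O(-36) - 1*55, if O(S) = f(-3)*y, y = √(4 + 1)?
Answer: -55 + 3*√5 ≈ -48.292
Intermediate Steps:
f(z) = -z
y = √5 ≈ 2.2361
O(S) = 3*√5 (O(S) = (-1*(-3))*√5 = 3*√5)
O(-36) - 1*55 = 3*√5 - 1*55 = 3*√5 - 55 = -55 + 3*√5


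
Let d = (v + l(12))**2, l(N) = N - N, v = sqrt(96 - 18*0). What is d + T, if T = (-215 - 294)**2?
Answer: 259177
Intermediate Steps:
T = 259081 (T = (-509)**2 = 259081)
v = 4*sqrt(6) (v = sqrt(96 + 0) = sqrt(96) = 4*sqrt(6) ≈ 9.7980)
l(N) = 0
d = 96 (d = (4*sqrt(6) + 0)**2 = (4*sqrt(6))**2 = 96)
d + T = 96 + 259081 = 259177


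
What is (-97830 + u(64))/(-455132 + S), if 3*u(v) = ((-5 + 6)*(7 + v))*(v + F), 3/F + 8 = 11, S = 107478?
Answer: 288875/1042962 ≈ 0.27698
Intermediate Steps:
F = 1 (F = 3/(-8 + 11) = 3/3 = 3*(1/3) = 1)
u(v) = (1 + v)*(7 + v)/3 (u(v) = (((-5 + 6)*(7 + v))*(v + 1))/3 = ((1*(7 + v))*(1 + v))/3 = ((7 + v)*(1 + v))/3 = ((1 + v)*(7 + v))/3 = (1 + v)*(7 + v)/3)
(-97830 + u(64))/(-455132 + S) = (-97830 + (7/3 + (1/3)*64**2 + (8/3)*64))/(-455132 + 107478) = (-97830 + (7/3 + (1/3)*4096 + 512/3))/(-347654) = (-97830 + (7/3 + 4096/3 + 512/3))*(-1/347654) = (-97830 + 4615/3)*(-1/347654) = -288875/3*(-1/347654) = 288875/1042962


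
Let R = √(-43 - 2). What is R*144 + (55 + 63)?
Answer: 118 + 432*I*√5 ≈ 118.0 + 965.98*I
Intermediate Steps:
R = 3*I*√5 (R = √(-45) = 3*I*√5 ≈ 6.7082*I)
R*144 + (55 + 63) = (3*I*√5)*144 + (55 + 63) = 432*I*√5 + 118 = 118 + 432*I*√5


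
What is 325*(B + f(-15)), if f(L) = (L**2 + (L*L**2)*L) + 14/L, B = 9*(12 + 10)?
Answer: 49770890/3 ≈ 1.6590e+7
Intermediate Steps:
B = 198 (B = 9*22 = 198)
f(L) = L**2 + L**4 + 14/L (f(L) = (L**2 + L**3*L) + 14/L = (L**2 + L**4) + 14/L = L**2 + L**4 + 14/L)
325*(B + f(-15)) = 325*(198 + (14 + (-15)**3 + (-15)**5)/(-15)) = 325*(198 - (14 - 3375 - 759375)/15) = 325*(198 - 1/15*(-762736)) = 325*(198 + 762736/15) = 325*(765706/15) = 49770890/3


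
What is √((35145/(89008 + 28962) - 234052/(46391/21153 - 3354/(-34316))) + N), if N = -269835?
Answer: I*√143160047042806697668432359407706/19617239770246 ≈ 609.92*I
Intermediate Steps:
√((35145/(89008 + 28962) - 234052/(46391/21153 - 3354/(-34316))) + N) = √((35145/(89008 + 28962) - 234052/(46391/21153 - 3354/(-34316))) - 269835) = √((35145/117970 - 234052/(46391*(1/21153) - 3354*(-1/34316))) - 269835) = √((35145*(1/117970) - 234052/(46391/21153 + 1677/17158)) - 269835) = √((7029/23594 - 234052/831450359/362943174) - 269835) = √((7029/23594 - 234052*362943174/831450359) - 269835) = √((7029/23594 - 84947575761048/831450359) - 269835) = √(-2004247258241593101/19617239770246 - 269835) = √(-7297665151645922511/19617239770246) = I*√143160047042806697668432359407706/19617239770246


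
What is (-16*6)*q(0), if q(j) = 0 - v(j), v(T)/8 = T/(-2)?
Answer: 0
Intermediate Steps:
v(T) = -4*T (v(T) = 8*(T/(-2)) = 8*(T*(-½)) = 8*(-T/2) = -4*T)
q(j) = 4*j (q(j) = 0 - (-4)*j = 0 + 4*j = 4*j)
(-16*6)*q(0) = (-16*6)*(4*0) = -96*0 = 0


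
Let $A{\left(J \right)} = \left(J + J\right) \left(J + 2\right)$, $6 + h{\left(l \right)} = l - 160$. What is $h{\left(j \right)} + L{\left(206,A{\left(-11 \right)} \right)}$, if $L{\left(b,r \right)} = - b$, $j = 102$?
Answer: $-270$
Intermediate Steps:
$h{\left(l \right)} = -166 + l$ ($h{\left(l \right)} = -6 + \left(l - 160\right) = -6 + \left(-160 + l\right) = -166 + l$)
$A{\left(J \right)} = 2 J \left(2 + J\right)$
$h{\left(j \right)} + L{\left(206,A{\left(-11 \right)} \right)} = \left(-166 + 102\right) - 206 = -64 - 206 = -270$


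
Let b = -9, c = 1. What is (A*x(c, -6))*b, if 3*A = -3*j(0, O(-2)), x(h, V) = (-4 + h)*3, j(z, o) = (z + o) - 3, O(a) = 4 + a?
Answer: 81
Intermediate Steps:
j(z, o) = -3 + o + z (j(z, o) = (o + z) - 3 = -3 + o + z)
x(h, V) = -12 + 3*h
A = 1 (A = (-3*(-3 + (4 - 2) + 0))/3 = (-3*(-3 + 2 + 0))/3 = (-3*(-1))/3 = (⅓)*3 = 1)
(A*x(c, -6))*b = (1*(-12 + 3*1))*(-9) = (1*(-12 + 3))*(-9) = (1*(-9))*(-9) = -9*(-9) = 81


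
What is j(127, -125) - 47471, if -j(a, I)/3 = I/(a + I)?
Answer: -94567/2 ≈ -47284.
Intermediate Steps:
j(a, I) = -3*I/(I + a) (j(a, I) = -3*I/(a + I) = -3*I/(I + a))
j(127, -125) - 47471 = -3*(-125)/(-125 + 127) - 47471 = -3*(-125)/2 - 47471 = -3*(-125)*1/2 - 47471 = 375/2 - 47471 = -94567/2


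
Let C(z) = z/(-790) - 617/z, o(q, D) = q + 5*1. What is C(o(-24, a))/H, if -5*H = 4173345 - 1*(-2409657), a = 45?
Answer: -162597/6587390668 ≈ -2.4683e-5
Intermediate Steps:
o(q, D) = 5 + q (o(q, D) = q + 5 = 5 + q)
C(z) = -617/z - z/790 (C(z) = z*(-1/790) - 617/z = -z/790 - 617/z = -617/z - z/790)
H = -6583002/5 (H = -(4173345 - 1*(-2409657))/5 = -(4173345 + 2409657)/5 = -⅕*6583002 = -6583002/5 ≈ -1.3166e+6)
C(o(-24, a))/H = (-617/(5 - 24) - (5 - 24)/790)/(-6583002/5) = (-617/(-19) - 1/790*(-19))*(-5/6583002) = (-617*(-1/19) + 19/790)*(-5/6583002) = (617/19 + 19/790)*(-5/6583002) = (487791/15010)*(-5/6583002) = -162597/6587390668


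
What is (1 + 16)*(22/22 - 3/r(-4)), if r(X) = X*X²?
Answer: 1139/64 ≈ 17.797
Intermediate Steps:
r(X) = X³
(1 + 16)*(22/22 - 3/r(-4)) = (1 + 16)*(22/22 - 3/((-4)³)) = 17*(22*(1/22) - 3/(-64)) = 17*(1 - 3*(-1/64)) = 17*(1 + 3/64) = 17*(67/64) = 1139/64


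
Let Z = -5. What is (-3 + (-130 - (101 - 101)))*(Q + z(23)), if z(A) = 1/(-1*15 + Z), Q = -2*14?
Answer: 74613/20 ≈ 3730.6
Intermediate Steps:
Q = -28
z(A) = -1/20 (z(A) = 1/(-1*15 - 5) = 1/(-15 - 5) = 1/(-20) = -1/20)
(-3 + (-130 - (101 - 101)))*(Q + z(23)) = (-3 + (-130 - (101 - 101)))*(-28 - 1/20) = (-3 + (-130 - 1*0))*(-561/20) = (-3 + (-130 + 0))*(-561/20) = (-3 - 130)*(-561/20) = -133*(-561/20) = 74613/20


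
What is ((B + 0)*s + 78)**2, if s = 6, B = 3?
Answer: 9216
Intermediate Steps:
((B + 0)*s + 78)**2 = ((3 + 0)*6 + 78)**2 = (3*6 + 78)**2 = (18 + 78)**2 = 96**2 = 9216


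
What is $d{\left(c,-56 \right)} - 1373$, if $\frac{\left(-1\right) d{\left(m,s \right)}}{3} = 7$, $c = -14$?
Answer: $-1394$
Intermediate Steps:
$d{\left(m,s \right)} = -21$ ($d{\left(m,s \right)} = \left(-3\right) 7 = -21$)
$d{\left(c,-56 \right)} - 1373 = -21 - 1373 = -1394$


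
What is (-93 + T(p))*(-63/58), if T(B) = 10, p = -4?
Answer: 5229/58 ≈ 90.155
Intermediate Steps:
(-93 + T(p))*(-63/58) = (-93 + 10)*(-63/58) = -(-5229)/58 = -83*(-63/58) = 5229/58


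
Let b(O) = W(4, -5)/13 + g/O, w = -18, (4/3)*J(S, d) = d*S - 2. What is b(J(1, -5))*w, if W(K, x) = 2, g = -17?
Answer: -5556/91 ≈ -61.055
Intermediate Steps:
J(S, d) = -3/2 + 3*S*d/4 (J(S, d) = 3*(d*S - 2)/4 = 3*(S*d - 2)/4 = 3*(-2 + S*d)/4 = -3/2 + 3*S*d/4)
b(O) = 2/13 - 17/O
b(J(1, -5))*w = (2/13 - 17/(-3/2 + (¾)*1*(-5)))*(-18) = (2/13 - 17/(-3/2 - 15/4))*(-18) = (2/13 - 17/(-21/4))*(-18) = (2/13 - 17*(-4/21))*(-18) = (2/13 + 68/21)*(-18) = (926/273)*(-18) = -5556/91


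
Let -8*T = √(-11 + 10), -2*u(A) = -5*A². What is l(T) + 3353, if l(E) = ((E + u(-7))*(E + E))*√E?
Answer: 3353 + √2*(-I)^(3/2)*(980 - I)/128 ≈ 3345.3 - 7.6484*I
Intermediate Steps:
u(A) = 5*A²/2 (u(A) = -(-5)*A²/2 = 5*A²/2)
T = -I/8 (T = -√(-11 + 10)/8 = -I/8 ≈ -0.125*I)
l(E) = 2*E^(3/2)*(245/2 + E) (l(E) = ((E + (5/2)*(-7)²)*(E + E))*√E = ((E + (5/2)*49)*(2*E))*√E = ((E + 245/2)*(2*E))*√E = ((245/2 + E)*(2*E))*√E = (2*E*(245/2 + E))*√E = 2*E^(3/2)*(245/2 + E))
l(T) + 3353 = (-I/8)^(3/2)*(245 + 2*(-I/8)) + 3353 = ((1 - I)³/64)*(245 - I/4) + 3353 = (1 - I)³*(245 - I/4)/64 + 3353 = 3353 + (1 - I)³*(245 - I/4)/64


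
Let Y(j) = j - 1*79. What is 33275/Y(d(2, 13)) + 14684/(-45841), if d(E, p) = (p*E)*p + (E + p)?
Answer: 1521335859/12560434 ≈ 121.12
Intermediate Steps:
d(E, p) = E + p + E*p² (d(E, p) = (E*p)*p + (E + p) = E*p² + (E + p) = E + p + E*p²)
Y(j) = -79 + j (Y(j) = j - 79 = -79 + j)
33275/Y(d(2, 13)) + 14684/(-45841) = 33275/(-79 + (2 + 13 + 2*13²)) + 14684/(-45841) = 33275/(-79 + (2 + 13 + 2*169)) + 14684*(-1/45841) = 33275/(-79 + (2 + 13 + 338)) - 14684/45841 = 33275/(-79 + 353) - 14684/45841 = 33275/274 - 14684/45841 = 1521335859/12560434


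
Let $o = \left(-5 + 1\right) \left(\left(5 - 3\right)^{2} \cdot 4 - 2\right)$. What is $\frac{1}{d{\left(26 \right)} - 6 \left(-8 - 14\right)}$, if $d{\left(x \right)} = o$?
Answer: $\frac{1}{76} \approx 0.013158$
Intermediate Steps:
$o = -56$ ($o = - 4 \left(2^{2} \cdot 4 - 2\right) = - 4 \left(4 \cdot 4 - 2\right) = - 4 \left(16 - 2\right) = \left(-4\right) 14 = -56$)
$d{\left(x \right)} = -56$
$\frac{1}{d{\left(26 \right)} - 6 \left(-8 - 14\right)} = \frac{1}{-56 - 6 \left(-8 - 14\right)} = \frac{1}{-56 - -132} = \frac{1}{-56 + 132} = \frac{1}{76}$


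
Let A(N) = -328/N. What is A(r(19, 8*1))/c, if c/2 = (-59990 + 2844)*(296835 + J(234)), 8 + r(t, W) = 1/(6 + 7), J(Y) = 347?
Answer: -533/437306136229 ≈ -1.2188e-9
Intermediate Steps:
r(t, W) = -103/13 (r(t, W) = -8 + 1/(6 + 7) = -8 + 1/13 = -103/13)
c = -33965525144 (c = 2*((-59990 + 2844)*(296835 + 347)) = 2*(-57146*297182) = 2*(-16982762572) = -33965525144)
A(r(19, 8*1))/c = -328/(-103/13)/(-33965525144) = -328*(-13/103)*(-1/33965525144) = (4264/103)*(-1/33965525144) = -533/437306136229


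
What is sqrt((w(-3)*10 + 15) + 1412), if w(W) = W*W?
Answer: sqrt(1517) ≈ 38.949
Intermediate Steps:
w(W) = W**2
sqrt((w(-3)*10 + 15) + 1412) = sqrt(((-3)**2*10 + 15) + 1412) = sqrt((9*10 + 15) + 1412) = sqrt((90 + 15) + 1412) = sqrt(105 + 1412) = sqrt(1517)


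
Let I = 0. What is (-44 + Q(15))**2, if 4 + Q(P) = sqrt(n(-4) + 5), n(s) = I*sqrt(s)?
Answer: (48 - sqrt(5))**2 ≈ 2094.3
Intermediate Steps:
n(s) = 0 (n(s) = 0*sqrt(s) = 0)
Q(P) = -4 + sqrt(5) (Q(P) = -4 + sqrt(0 + 5) = -4 + sqrt(5))
(-44 + Q(15))**2 = (-44 + (-4 + sqrt(5)))**2 = (-48 + sqrt(5))**2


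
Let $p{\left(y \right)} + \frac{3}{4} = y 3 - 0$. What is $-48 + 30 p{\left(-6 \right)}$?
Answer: $- \frac{1221}{2} \approx -610.5$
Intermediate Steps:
$p{\left(y \right)} = - \frac{3}{4} + 3 y$ ($p{\left(y \right)} = - \frac{3}{4} + \left(y 3 - 0\right) = - \frac{3}{4} + \left(3 y + 0\right) = - \frac{3}{4} + 3 y$)
$-48 + 30 p{\left(-6 \right)} = -48 + 30 \left(- \frac{3}{4} + 3 \left(-6\right)\right) = -48 + 30 \left(- \frac{3}{4} - 18\right) = -48 + 30 \left(- \frac{75}{4}\right) = -48 - \frac{1125}{2} = - \frac{1221}{2}$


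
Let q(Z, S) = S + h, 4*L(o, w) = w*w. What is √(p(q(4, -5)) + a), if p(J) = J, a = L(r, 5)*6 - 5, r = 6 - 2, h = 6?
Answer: √134/2 ≈ 5.7879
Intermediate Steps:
r = 4
L(o, w) = w²/4 (L(o, w) = (w*w)/4 = w²/4)
q(Z, S) = 6 + S (q(Z, S) = S + 6 = 6 + S)
a = 65/2 (a = ((¼)*5²)*6 - 5 = ((¼)*25)*6 - 5 = (25/4)*6 - 5 = 75/2 - 5 = 65/2 ≈ 32.500)
√(p(q(4, -5)) + a) = √((6 - 5) + 65/2) = √(1 + 65/2) = √(67/2) = √134/2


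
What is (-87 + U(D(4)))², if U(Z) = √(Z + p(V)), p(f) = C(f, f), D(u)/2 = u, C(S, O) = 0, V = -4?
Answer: 7577 - 348*√2 ≈ 7084.9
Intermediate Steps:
D(u) = 2*u
p(f) = 0
U(Z) = √Z (U(Z) = √(Z + 0) = √Z)
(-87 + U(D(4)))² = (-87 + √(2*4))² = (-87 + √8)² = (-87 + 2*√2)²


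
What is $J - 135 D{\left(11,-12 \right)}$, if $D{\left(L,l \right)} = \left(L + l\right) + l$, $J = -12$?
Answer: $1743$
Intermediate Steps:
$D{\left(L,l \right)} = L + 2 l$
$J - 135 D{\left(11,-12 \right)} = -12 - 135 \left(11 + 2 \left(-12\right)\right) = -12 - 135 \left(11 - 24\right) = -12 - -1755 = -12 + 1755 = 1743$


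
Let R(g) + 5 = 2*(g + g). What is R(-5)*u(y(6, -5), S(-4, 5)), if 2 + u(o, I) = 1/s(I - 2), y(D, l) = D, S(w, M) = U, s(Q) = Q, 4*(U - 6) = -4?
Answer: 125/3 ≈ 41.667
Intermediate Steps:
U = 5 (U = 6 + (¼)*(-4) = 6 - 1 = 5)
S(w, M) = 5
u(o, I) = -2 + 1/(-2 + I) (u(o, I) = -2 + 1/(I - 2) = -2 + 1/(-2 + I))
R(g) = -5 + 4*g (R(g) = -5 + 2*(g + g) = -5 + 2*(2*g) = -5 + 4*g)
R(-5)*u(y(6, -5), S(-4, 5)) = (-5 + 4*(-5))*((5 - 2*5)/(-2 + 5)) = (-5 - 20)*((5 - 10)/3) = -25*(-5)/3 = -25*(-5/3) = 125/3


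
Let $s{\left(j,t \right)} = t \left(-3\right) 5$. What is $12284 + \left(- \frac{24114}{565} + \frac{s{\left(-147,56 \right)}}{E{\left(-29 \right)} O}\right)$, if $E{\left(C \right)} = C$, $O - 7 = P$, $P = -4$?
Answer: $\frac{200732234}{16385} \approx 12251.0$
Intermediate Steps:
$O = 3$ ($O = 7 - 4 = 3$)
$s{\left(j,t \right)} = - 15 t$ ($s{\left(j,t \right)} = - 3 t 5 = - 15 t$)
$12284 + \left(- \frac{24114}{565} + \frac{s{\left(-147,56 \right)}}{E{\left(-29 \right)} O}\right) = 12284 - \left(\frac{24114}{565} - \frac{\left(-15\right) 56}{\left(-29\right) 3}\right) = 12284 - \left(\frac{24114}{565} + \frac{840}{-87}\right) = 12284 - \frac{541106}{16385} = \frac{200732234}{16385}$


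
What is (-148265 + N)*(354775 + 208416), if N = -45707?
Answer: -109243284652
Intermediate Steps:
(-148265 + N)*(354775 + 208416) = (-148265 - 45707)*(354775 + 208416) = -193972*563191 = -109243284652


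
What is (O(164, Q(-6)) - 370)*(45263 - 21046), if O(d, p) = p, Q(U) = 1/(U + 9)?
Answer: -26856653/3 ≈ -8.9522e+6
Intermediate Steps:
Q(U) = 1/(9 + U)
(O(164, Q(-6)) - 370)*(45263 - 21046) = (1/(9 - 6) - 370)*(45263 - 21046) = (1/3 - 370)*24217 = (⅓ - 370)*24217 = -1109/3*24217 = -26856653/3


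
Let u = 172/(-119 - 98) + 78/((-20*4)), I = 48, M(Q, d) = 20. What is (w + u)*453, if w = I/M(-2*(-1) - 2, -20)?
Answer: 2486517/8680 ≈ 286.46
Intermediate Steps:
w = 12/5 (w = 48/20 = 48*(1/20) = 12/5 ≈ 2.4000)
u = -15343/8680 (u = 172/(-217) + 78/(-80) = 172*(-1/217) + 78*(-1/80) = -172/217 - 39/40 = -15343/8680 ≈ -1.7676)
(w + u)*453 = (12/5 - 15343/8680)*453 = (5489/8680)*453 = 2486517/8680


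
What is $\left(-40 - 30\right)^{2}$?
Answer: $4900$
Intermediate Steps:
$\left(-40 - 30\right)^{2} = \left(-70\right)^{2} = 4900$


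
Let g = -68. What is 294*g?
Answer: -19992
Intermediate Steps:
294*g = 294*(-68) = -19992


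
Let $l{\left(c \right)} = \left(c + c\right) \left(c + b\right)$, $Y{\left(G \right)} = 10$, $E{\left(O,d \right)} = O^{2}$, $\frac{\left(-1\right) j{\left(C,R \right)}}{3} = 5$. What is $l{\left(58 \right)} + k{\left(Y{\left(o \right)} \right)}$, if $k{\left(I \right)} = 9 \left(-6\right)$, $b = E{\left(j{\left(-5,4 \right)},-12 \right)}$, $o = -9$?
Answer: $32774$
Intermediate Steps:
$j{\left(C,R \right)} = -15$ ($j{\left(C,R \right)} = \left(-3\right) 5 = -15$)
$b = 225$ ($b = \left(-15\right)^{2} = 225$)
$l{\left(c \right)} = 2 c \left(225 + c\right)$ ($l{\left(c \right)} = \left(c + c\right) \left(c + 225\right) = 2 c \left(225 + c\right)$)
$k{\left(I \right)} = -54$
$l{\left(58 \right)} + k{\left(Y{\left(o \right)} \right)} = 2 \cdot 58 \left(225 + 58\right) - 54 = 2 \cdot 58 \cdot 283 - 54 = 32828 - 54 = 32774$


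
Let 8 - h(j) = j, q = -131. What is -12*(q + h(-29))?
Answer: 1128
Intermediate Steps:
h(j) = 8 - j
-12*(q + h(-29)) = -12*(-131 + (8 - 1*(-29))) = -12*(-131 + (8 + 29)) = -12*(-131 + 37) = -12*(-94) = 1128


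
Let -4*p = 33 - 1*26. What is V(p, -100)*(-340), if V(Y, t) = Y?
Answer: 595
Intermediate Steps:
p = -7/4 (p = -(33 - 1*26)/4 = -(33 - 26)/4 = -¼*7 = -7/4 ≈ -1.7500)
V(p, -100)*(-340) = -7/4*(-340) = 595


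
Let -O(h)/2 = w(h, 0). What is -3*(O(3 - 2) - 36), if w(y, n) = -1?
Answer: 102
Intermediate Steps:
O(h) = 2 (O(h) = -2*(-1) = 2)
-3*(O(3 - 2) - 36) = -3*(2 - 36) = -3*(-34) = 102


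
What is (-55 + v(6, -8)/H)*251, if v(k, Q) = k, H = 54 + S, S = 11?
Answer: -895819/65 ≈ -13782.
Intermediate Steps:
H = 65 (H = 54 + 11 = 65)
(-55 + v(6, -8)/H)*251 = (-55 + 6/65)*251 = -3569/65*251 = -895819/65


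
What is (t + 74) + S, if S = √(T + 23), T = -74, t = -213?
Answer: -139 + I*√51 ≈ -139.0 + 7.1414*I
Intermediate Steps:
S = I*√51 (S = √(-74 + 23) = √(-51) = I*√51 ≈ 7.1414*I)
(t + 74) + S = (-213 + 74) + I*√51 = -139 + I*√51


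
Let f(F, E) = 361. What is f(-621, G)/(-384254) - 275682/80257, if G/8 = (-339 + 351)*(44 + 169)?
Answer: -105960884005/30839073278 ≈ -3.4359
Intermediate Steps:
G = 20448 (G = 8*((-339 + 351)*(44 + 169)) = 8*(12*213) = 8*2556 = 20448)
f(-621, G)/(-384254) - 275682/80257 = 361/(-384254) - 275682/80257 = 361*(-1/384254) - 275682*1/80257 = -361/384254 - 275682/80257 = -105960884005/30839073278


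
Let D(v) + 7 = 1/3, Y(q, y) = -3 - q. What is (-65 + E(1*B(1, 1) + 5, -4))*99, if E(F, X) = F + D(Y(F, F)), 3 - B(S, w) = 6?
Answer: -6897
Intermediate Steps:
B(S, w) = -3 (B(S, w) = 3 - 1*6 = 3 - 6 = -3)
D(v) = -20/3 (D(v) = -7 + 1/3 = -20/3)
E(F, X) = -20/3 + F (E(F, X) = F - 20/3 = -20/3 + F)
(-65 + E(1*B(1, 1) + 5, -4))*99 = (-65 + (-20/3 + (1*(-3) + 5)))*99 = (-65 + (-20/3 + (-3 + 5)))*99 = (-65 + (-20/3 + 2))*99 = (-65 - 14/3)*99 = -209/3*99 = -6897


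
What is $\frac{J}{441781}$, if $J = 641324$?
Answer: $\frac{641324}{441781} \approx 1.4517$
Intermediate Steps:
$\frac{J}{441781} = \frac{641324}{441781}$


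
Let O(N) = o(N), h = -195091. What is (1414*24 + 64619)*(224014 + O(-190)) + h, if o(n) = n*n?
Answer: 25635340179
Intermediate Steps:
o(n) = n²
O(N) = N²
(1414*24 + 64619)*(224014 + O(-190)) + h = (1414*24 + 64619)*(224014 + (-190)²) - 195091 = (33936 + 64619)*(224014 + 36100) - 195091 = 98555*260114 - 195091 = 25635535270 - 195091 = 25635340179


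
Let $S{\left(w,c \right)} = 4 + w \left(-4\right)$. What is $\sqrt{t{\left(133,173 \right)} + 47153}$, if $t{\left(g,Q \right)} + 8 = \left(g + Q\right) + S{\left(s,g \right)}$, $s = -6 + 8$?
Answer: $\sqrt{47447} \approx 217.82$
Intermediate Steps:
$s = 2$
$S{\left(w,c \right)} = 4 - 4 w$
$t{\left(g,Q \right)} = -12 + Q + g$ ($t{\left(g,Q \right)} = -8 + \left(\left(g + Q\right) + \left(4 - 8\right)\right) = -8 + \left(\left(Q + g\right) + \left(4 - 8\right)\right) = -8 - \left(4 - Q - g\right) = -8 + \left(-4 + Q + g\right) = -12 + Q + g$)
$\sqrt{t{\left(133,173 \right)} + 47153} = \sqrt{\left(-12 + 173 + 133\right) + 47153} = \sqrt{294 + 47153} = \sqrt{47447}$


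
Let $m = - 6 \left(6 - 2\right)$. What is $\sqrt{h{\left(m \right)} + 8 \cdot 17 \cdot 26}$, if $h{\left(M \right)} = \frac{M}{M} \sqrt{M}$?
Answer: $\sqrt{3536 + 2 i \sqrt{6}} \approx 59.464 + 0.0412 i$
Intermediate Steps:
$m = -24$ ($m = \left(-6\right) 4 = -24$)
$h{\left(M \right)} = \sqrt{M}$ ($h{\left(M \right)} = 1 \sqrt{M} = \sqrt{M}$)
$\sqrt{h{\left(m \right)} + 8 \cdot 17 \cdot 26} = \sqrt{\sqrt{-24} + 8 \cdot 17 \cdot 26} = \sqrt{2 i \sqrt{6} + 136 \cdot 26} = \sqrt{2 i \sqrt{6} + 3536} = \sqrt{3536 + 2 i \sqrt{6}}$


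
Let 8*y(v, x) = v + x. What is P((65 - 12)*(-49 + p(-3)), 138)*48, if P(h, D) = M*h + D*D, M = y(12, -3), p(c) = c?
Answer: 765288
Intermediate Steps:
y(v, x) = v/8 + x/8 (y(v, x) = (v + x)/8 = v/8 + x/8)
M = 9/8 (M = (⅛)*12 + (⅛)*(-3) = 3/2 - 3/8 = 9/8 ≈ 1.1250)
P(h, D) = D² + 9*h/8 (P(h, D) = 9*h/8 + D*D = 9*h/8 + D² = D² + 9*h/8)
P((65 - 12)*(-49 + p(-3)), 138)*48 = (138² + 9*((65 - 12)*(-49 - 3))/8)*48 = (19044 + 9*(53*(-52))/8)*48 = (19044 + (9/8)*(-2756))*48 = (19044 - 6201/2)*48 = (31887/2)*48 = 765288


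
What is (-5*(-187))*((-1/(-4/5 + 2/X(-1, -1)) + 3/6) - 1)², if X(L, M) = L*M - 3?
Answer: 935/324 ≈ 2.8858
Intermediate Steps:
X(L, M) = -3 + L*M
(-5*(-187))*((-1/(-4/5 + 2/X(-1, -1)) + 3/6) - 1)² = (-5*(-187))*((-1/(-4/5 + 2/(-3 - 1*(-1))) + 3/6) - 1)² = 935*((-1/(-4*⅕ + 2/(-3 + 1)) + 3*(⅙)) - 1)² = 935*((-1/(-⅘ + 2/(-2)) + ½) - 1)² = 935*((-1/(-⅘ + 2*(-½)) + ½) - 1)² = 935*((-1/(-⅘ - 1) + ½) - 1)² = 935*((-1/(-9/5) + ½) - 1)² = 935*((-1*(-5/9) + ½) - 1)² = 935*((5/9 + ½) - 1)² = 935*(19/18 - 1)² = 935*(1/18)² = 935*(1/324) = 935/324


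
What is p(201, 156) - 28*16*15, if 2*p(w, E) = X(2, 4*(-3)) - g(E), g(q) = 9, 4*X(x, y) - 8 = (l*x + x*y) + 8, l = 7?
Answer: -26895/4 ≈ -6723.8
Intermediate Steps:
X(x, y) = 4 + 7*x/4 + x*y/4 (X(x, y) = 2 + ((7*x + x*y) + 8)/4 = 2 + (8 + 7*x + x*y)/4 = 2 + (2 + 7*x/4 + x*y/4) = 4 + 7*x/4 + x*y/4)
p(w, E) = -15/4 (p(w, E) = ((4 + (7/4)*2 + (¼)*2*(4*(-3))) - 1*9)/2 = ((4 + 7/2 + (¼)*2*(-12)) - 9)/2 = ((4 + 7/2 - 6) - 9)/2 = (3/2 - 9)/2 = (½)*(-15/2) = -15/4)
p(201, 156) - 28*16*15 = -15/4 - 28*16*15 = -15/4 - 448*15 = -15/4 - 6720 = -26895/4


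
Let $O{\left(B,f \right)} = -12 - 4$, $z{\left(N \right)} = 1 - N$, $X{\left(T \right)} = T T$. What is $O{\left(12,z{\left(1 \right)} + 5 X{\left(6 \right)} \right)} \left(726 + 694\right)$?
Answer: $-22720$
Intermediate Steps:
$X{\left(T \right)} = T^{2}$
$O{\left(B,f \right)} = -16$ ($O{\left(B,f \right)} = -12 - 4 = -16$)
$O{\left(12,z{\left(1 \right)} + 5 X{\left(6 \right)} \right)} \left(726 + 694\right) = - 16 \left(726 + 694\right) = \left(-16\right) 1420 = -22720$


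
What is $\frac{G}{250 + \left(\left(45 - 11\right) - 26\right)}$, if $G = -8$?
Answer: $- \frac{4}{129} \approx -0.031008$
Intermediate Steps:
$\frac{G}{250 + \left(\left(45 - 11\right) - 26\right)} = - \frac{8}{250 + \left(\left(45 - 11\right) - 26\right)} = - \frac{8}{250 + \left(34 - 26\right)} = - \frac{8}{250 + 8} = - \frac{8}{258} = \left(-8\right) \frac{1}{258} = - \frac{4}{129}$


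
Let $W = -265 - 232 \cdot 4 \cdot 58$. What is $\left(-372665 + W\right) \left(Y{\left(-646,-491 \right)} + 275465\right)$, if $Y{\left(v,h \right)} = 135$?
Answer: $-117613402400$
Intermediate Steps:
$W = -54089$ ($W = -265 - 53824 = -54089$)
$\left(-372665 + W\right) \left(Y{\left(-646,-491 \right)} + 275465\right) = \left(-372665 - 54089\right) \left(135 + 275465\right) = \left(-426754\right) 275600 = -117613402400$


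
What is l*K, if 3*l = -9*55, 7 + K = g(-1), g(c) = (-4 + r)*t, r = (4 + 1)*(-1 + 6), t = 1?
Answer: -2310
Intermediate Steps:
r = 25 (r = 5*5 = 25)
g(c) = 21 (g(c) = (-4 + 25)*1 = 21*1 = 21)
K = 14 (K = -7 + 21 = 14)
l = -165 (l = (-9*55)/3 = (⅓)*(-495) = -165)
l*K = -165*14 = -2310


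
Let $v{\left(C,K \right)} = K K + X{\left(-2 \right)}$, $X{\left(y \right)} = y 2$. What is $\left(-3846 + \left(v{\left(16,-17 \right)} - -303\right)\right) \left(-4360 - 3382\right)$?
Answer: $25223436$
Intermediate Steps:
$X{\left(y \right)} = 2 y$
$v{\left(C,K \right)} = -4 + K^{2}$ ($v{\left(C,K \right)} = K K + 2 \left(-2\right) = K^{2} - 4 = -4 + K^{2}$)
$\left(-3846 + \left(v{\left(16,-17 \right)} - -303\right)\right) \left(-4360 - 3382\right) = \left(-3846 - \left(-299 - 289\right)\right) \left(-4360 - 3382\right) = \left(-3846 + \left(\left(-4 + 289\right) + 303\right)\right) \left(-7742\right) = \left(-3846 + \left(285 + 303\right)\right) \left(-7742\right) = \left(-3846 + 588\right) \left(-7742\right) = \left(-3258\right) \left(-7742\right) = 25223436$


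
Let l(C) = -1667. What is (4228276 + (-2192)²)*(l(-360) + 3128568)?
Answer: 28245734499140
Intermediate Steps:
(4228276 + (-2192)²)*(l(-360) + 3128568) = (4228276 + (-2192)²)*(-1667 + 3128568) = (4228276 + 4804864)*3126901 = 9033140*3126901 = 28245734499140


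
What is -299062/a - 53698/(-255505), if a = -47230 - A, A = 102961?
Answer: 84476792628/38374551455 ≈ 2.2014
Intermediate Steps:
a = -150191 (a = -47230 - 1*102961 = -47230 - 102961 = -150191)
-299062/a - 53698/(-255505) = -299062/(-150191) - 53698/(-255505) = -299062*(-1/150191) - 53698*(-1/255505) = 299062/150191 + 53698/255505 = 84476792628/38374551455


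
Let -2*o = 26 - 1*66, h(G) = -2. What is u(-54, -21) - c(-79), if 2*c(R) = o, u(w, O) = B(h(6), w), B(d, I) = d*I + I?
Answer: 44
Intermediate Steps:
o = 20 (o = -(26 - 1*66)/2 = -(26 - 66)/2 = -½*(-40) = 20)
B(d, I) = I + I*d (B(d, I) = I*d + I = I + I*d)
u(w, O) = -w (u(w, O) = w*(1 - 2) = w*(-1) = -w)
c(R) = 10 (c(R) = (½)*20 = 10)
u(-54, -21) - c(-79) = -1*(-54) - 1*10 = 54 - 10 = 44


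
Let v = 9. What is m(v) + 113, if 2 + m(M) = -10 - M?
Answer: 92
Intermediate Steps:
m(M) = -12 - M (m(M) = -2 + (-10 - M) = -12 - M)
m(v) + 113 = (-12 - 1*9) + 113 = (-12 - 9) + 113 = -21 + 113 = 92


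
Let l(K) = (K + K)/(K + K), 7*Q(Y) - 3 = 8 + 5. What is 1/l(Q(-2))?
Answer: 1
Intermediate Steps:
Q(Y) = 16/7 (Q(Y) = 3/7 + (8 + 5)/7 = 3/7 + (⅐)*13 = 3/7 + 13/7 = 16/7)
l(K) = 1 (l(K) = (2*K)/((2*K)) = (2*K)*(1/(2*K)) = 1)
1/l(Q(-2)) = 1/1 = 1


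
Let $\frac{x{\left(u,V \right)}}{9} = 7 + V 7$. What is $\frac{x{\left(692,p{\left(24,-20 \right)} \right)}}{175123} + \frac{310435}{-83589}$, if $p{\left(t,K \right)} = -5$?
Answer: $- \frac{54385372933}{14638356447} \approx -3.7153$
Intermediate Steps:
$x{\left(u,V \right)} = 63 + 63 V$ ($x{\left(u,V \right)} = 9 \left(7 + V 7\right) = 9 \left(7 + 7 V\right) = 63 + 63 V$)
$\frac{x{\left(692,p{\left(24,-20 \right)} \right)}}{175123} + \frac{310435}{-83589} = \frac{63 + 63 \left(-5\right)}{175123} + \frac{310435}{-83589} = \left(63 - 315\right) \frac{1}{175123} + 310435 \left(- \frac{1}{83589}\right) = \left(-252\right) \frac{1}{175123} - \frac{310435}{83589} = - \frac{252}{175123} - \frac{310435}{83589} = - \frac{54385372933}{14638356447}$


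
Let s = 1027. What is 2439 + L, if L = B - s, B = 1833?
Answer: 3245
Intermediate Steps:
L = 806 (L = 1833 - 1*1027 = 1833 - 1027 = 806)
2439 + L = 2439 + 806 = 3245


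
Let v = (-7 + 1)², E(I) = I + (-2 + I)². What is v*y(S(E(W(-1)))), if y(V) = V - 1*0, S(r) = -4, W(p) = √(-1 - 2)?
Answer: -144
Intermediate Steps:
W(p) = I*√3 (W(p) = √(-3) = I*√3)
y(V) = V (y(V) = V + 0 = V)
v = 36 (v = (-6)² = 36)
v*y(S(E(W(-1)))) = 36*(-4) = -144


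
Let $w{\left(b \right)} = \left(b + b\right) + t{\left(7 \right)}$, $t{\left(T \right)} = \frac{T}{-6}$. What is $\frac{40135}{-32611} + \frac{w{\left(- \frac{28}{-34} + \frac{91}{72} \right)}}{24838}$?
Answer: $- \frac{610026318709}{495715115016} \approx -1.2306$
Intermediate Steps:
$t{\left(T \right)} = - \frac{T}{6}$ ($t{\left(T \right)} = T \left(- \frac{1}{6}\right) = - \frac{T}{6}$)
$w{\left(b \right)} = - \frac{7}{6} + 2 b$ ($w{\left(b \right)} = \left(b + b\right) - \frac{7}{6} = 2 b - \frac{7}{6} = - \frac{7}{6} + 2 b$)
$\frac{40135}{-32611} + \frac{w{\left(- \frac{28}{-34} + \frac{91}{72} \right)}}{24838} = \frac{40135}{-32611} + \frac{- \frac{7}{6} + 2 \left(- \frac{28}{-34} + \frac{91}{72}\right)}{24838} = 40135 \left(- \frac{1}{32611}\right) + \left(- \frac{7}{6} + 2 \left(\left(-28\right) \left(- \frac{1}{34}\right) + 91 \cdot \frac{1}{72}\right)\right) \frac{1}{24838} = - \frac{40135}{32611} + \left(- \frac{7}{6} + 2 \left(\frac{14}{17} + \frac{91}{72}\right)\right) \frac{1}{24838} = - \frac{40135}{32611} + \left(- \frac{7}{6} + 2 \cdot \frac{2555}{1224}\right) \frac{1}{24838} = - \frac{40135}{32611} + \left(- \frac{7}{6} + \frac{2555}{612}\right) \frac{1}{24838} = - \frac{40135}{32611} + \frac{1841}{612} \cdot \frac{1}{24838} = - \frac{40135}{32611} + \frac{1841}{15200856} = - \frac{610026318709}{495715115016}$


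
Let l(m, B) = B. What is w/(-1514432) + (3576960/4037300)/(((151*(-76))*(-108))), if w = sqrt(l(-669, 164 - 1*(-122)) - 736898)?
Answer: 414/579150685 - I*sqrt(184153)/757216 ≈ 7.1484e-7 - 0.00056672*I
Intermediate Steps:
w = 2*I*sqrt(184153) (w = sqrt((164 - 1*(-122)) - 736898) = sqrt((164 + 122) - 736898) = sqrt(286 - 736898) = sqrt(-736612) = 2*I*sqrt(184153) ≈ 858.26*I)
w/(-1514432) + (3576960/4037300)/(((151*(-76))*(-108))) = (2*I*sqrt(184153))/(-1514432) + (3576960/4037300)/(((151*(-76))*(-108))) = (2*I*sqrt(184153))*(-1/1514432) + (3576960*(1/4037300))/((-11476*(-108))) = -I*sqrt(184153)/757216 + (178848/201865)/1239408 = -I*sqrt(184153)/757216 + (178848/201865)*(1/1239408) = -I*sqrt(184153)/757216 + 414/579150685 = 414/579150685 - I*sqrt(184153)/757216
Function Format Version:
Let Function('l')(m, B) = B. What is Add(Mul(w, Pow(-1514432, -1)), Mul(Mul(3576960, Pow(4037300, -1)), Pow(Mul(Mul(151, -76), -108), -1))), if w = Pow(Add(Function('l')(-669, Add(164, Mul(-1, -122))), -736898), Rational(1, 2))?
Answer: Add(Rational(414, 579150685), Mul(Rational(-1, 757216), I, Pow(184153, Rational(1, 2)))) ≈ Add(7.1484e-7, Mul(-0.00056672, I))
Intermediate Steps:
w = Mul(2, I, Pow(184153, Rational(1, 2))) (w = Pow(Add(Add(164, Mul(-1, -122)), -736898), Rational(1, 2)) = Pow(Add(Add(164, 122), -736898), Rational(1, 2)) = Pow(Add(286, -736898), Rational(1, 2)) = Pow(-736612, Rational(1, 2)) = Mul(2, I, Pow(184153, Rational(1, 2))) ≈ Mul(858.26, I))
Add(Mul(w, Pow(-1514432, -1)), Mul(Mul(3576960, Pow(4037300, -1)), Pow(Mul(Mul(151, -76), -108), -1))) = Add(Mul(Mul(2, I, Pow(184153, Rational(1, 2))), Pow(-1514432, -1)), Mul(Mul(3576960, Pow(4037300, -1)), Pow(Mul(Mul(151, -76), -108), -1))) = Add(Mul(Mul(2, I, Pow(184153, Rational(1, 2))), Rational(-1, 1514432)), Mul(Mul(3576960, Rational(1, 4037300)), Pow(Mul(-11476, -108), -1))) = Add(Mul(Rational(-1, 757216), I, Pow(184153, Rational(1, 2))), Mul(Rational(178848, 201865), Pow(1239408, -1))) = Add(Mul(Rational(-1, 757216), I, Pow(184153, Rational(1, 2))), Mul(Rational(178848, 201865), Rational(1, 1239408))) = Add(Mul(Rational(-1, 757216), I, Pow(184153, Rational(1, 2))), Rational(414, 579150685)) = Add(Rational(414, 579150685), Mul(Rational(-1, 757216), I, Pow(184153, Rational(1, 2))))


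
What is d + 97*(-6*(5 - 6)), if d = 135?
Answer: 717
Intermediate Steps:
d + 97*(-6*(5 - 6)) = 135 + 97*(-6*(5 - 6)) = 135 + 97*(-6*(-1)) = 135 + 97*6 = 135 + 582 = 717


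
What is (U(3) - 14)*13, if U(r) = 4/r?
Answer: -494/3 ≈ -164.67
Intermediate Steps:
(U(3) - 14)*13 = (4/3 - 14)*13 = -38/3*13 = -494/3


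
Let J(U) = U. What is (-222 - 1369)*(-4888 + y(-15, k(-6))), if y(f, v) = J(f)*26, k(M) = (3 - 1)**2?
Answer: 8397298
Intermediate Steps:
k(M) = 4 (k(M) = 2**2 = 4)
y(f, v) = 26*f (y(f, v) = f*26 = 26*f)
(-222 - 1369)*(-4888 + y(-15, k(-6))) = (-222 - 1369)*(-4888 + 26*(-15)) = -1591*(-4888 - 390) = -1591*(-5278) = 8397298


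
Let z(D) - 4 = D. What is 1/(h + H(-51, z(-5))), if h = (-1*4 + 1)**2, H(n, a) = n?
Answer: -1/42 ≈ -0.023810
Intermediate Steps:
z(D) = 4 + D
h = 9 (h = (-4 + 1)**2 = (-3)**2 = 9)
1/(h + H(-51, z(-5))) = 1/(9 - 51) = 1/(-42) = -1/42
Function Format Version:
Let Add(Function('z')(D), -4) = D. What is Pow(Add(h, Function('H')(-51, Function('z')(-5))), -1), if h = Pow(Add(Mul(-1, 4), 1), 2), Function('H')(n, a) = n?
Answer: Rational(-1, 42) ≈ -0.023810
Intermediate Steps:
Function('z')(D) = Add(4, D)
h = 9 (h = Pow(Add(-4, 1), 2) = Pow(-3, 2) = 9)
Pow(Add(h, Function('H')(-51, Function('z')(-5))), -1) = Pow(Add(9, -51), -1) = Pow(-42, -1) = Rational(-1, 42)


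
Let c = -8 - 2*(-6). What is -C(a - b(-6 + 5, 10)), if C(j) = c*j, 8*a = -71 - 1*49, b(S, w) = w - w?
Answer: 60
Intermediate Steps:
b(S, w) = 0
a = -15 (a = (-71 - 1*49)/8 = (-71 - 49)/8 = (⅛)*(-120) = -15)
c = 4 (c = -8 + 12 = 4)
C(j) = 4*j
-C(a - b(-6 + 5, 10)) = -4*(-15 - 1*0) = -4*(-15 + 0) = -4*(-15) = -1*(-60) = 60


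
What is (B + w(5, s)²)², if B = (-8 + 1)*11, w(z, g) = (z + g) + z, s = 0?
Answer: 529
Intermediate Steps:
w(z, g) = g + 2*z (w(z, g) = (g + z) + z = g + 2*z)
B = -77 (B = -7*11 = -77)
(B + w(5, s)²)² = (-77 + (0 + 2*5)²)² = (-77 + (0 + 10)²)² = (-77 + 10²)² = (-77 + 100)² = 23² = 529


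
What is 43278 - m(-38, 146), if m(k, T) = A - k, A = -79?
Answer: 43319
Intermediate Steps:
m(k, T) = -79 - k
43278 - m(-38, 146) = 43278 - (-79 - 1*(-38)) = 43278 - (-79 + 38) = 43278 - 1*(-41) = 43278 + 41 = 43319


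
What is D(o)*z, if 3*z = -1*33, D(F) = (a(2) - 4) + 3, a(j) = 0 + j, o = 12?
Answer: -11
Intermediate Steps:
a(j) = j
D(F) = 1 (D(F) = (2 - 4) + 3 = -2 + 3 = 1)
z = -11 (z = (-1*33)/3 = (⅓)*(-33) = -11)
D(o)*z = 1*(-11) = -11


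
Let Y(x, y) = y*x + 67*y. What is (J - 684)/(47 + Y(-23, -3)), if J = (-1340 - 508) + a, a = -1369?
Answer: 3901/85 ≈ 45.894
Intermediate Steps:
Y(x, y) = 67*y + x*y (Y(x, y) = x*y + 67*y = 67*y + x*y)
J = -3217 (J = (-1340 - 508) - 1369 = -1848 - 1369 = -3217)
(J - 684)/(47 + Y(-23, -3)) = (-3217 - 684)/(47 - 3*(67 - 23)) = -3901/(47 - 3*44) = -3901/(47 - 132) = -3901/(-85) = -3901*(-1/85) = 3901/85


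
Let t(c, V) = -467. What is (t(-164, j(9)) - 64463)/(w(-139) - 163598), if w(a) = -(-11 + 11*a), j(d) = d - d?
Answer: 32465/81029 ≈ 0.40066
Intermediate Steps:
j(d) = 0
w(a) = 11 - 11*a
(t(-164, j(9)) - 64463)/(w(-139) - 163598) = (-467 - 64463)/((11 - 11*(-139)) - 163598) = -64930/((11 + 1529) - 163598) = -64930/(1540 - 163598) = -64930/(-162058) = -64930*(-1/162058) = 32465/81029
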